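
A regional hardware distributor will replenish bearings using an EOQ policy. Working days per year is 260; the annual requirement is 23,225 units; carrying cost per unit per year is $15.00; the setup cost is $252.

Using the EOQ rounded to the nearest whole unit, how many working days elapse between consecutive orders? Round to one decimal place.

9.9 days

2DS/H = 2·23,225·252/15 = 780,360.00
EOQ = √780,360.00 ≈ 883.38 → Q = 883 units
Cycle time = (working days × Q)/D = (260 × 883) / 23,225 = 9.885 days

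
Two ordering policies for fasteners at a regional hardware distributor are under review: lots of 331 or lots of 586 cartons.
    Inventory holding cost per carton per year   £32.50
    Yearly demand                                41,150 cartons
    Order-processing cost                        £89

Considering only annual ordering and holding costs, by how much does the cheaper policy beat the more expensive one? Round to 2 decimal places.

TC(Q) = (D/Q)S + (Q/2)H
TC(331) = (41,150/331)×89 + (331/2)×32.5 = £16,443.25
TC(586) = (41,150/586)×89 + (586/2)×32.5 = £15,772.24
|ΔTC| = |£16,443.25 − £15,772.24| = £671.01

£671.01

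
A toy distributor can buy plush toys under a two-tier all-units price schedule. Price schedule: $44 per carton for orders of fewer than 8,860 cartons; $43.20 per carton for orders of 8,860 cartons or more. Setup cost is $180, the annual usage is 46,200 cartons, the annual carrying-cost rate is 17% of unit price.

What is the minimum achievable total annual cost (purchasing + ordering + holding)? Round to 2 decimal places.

H₁ = 17%×$44 = $7.4800;  H₂ = 17%×$43.20 = $7.3440
EOQ₁ = √(2×46,200×180/7.4800) = 1,491.15  (< 8,860, feasible at tier 1)
EOQ₂ = √(2×46,200×180/7.3440) = 1,504.89  (< 8,860 → use Q = 8,860 at tier-2 price)
TC(tier 1 (EOQ₁), Q≈1,491.2) = $2,043,953.80
TC(tier 2, Q≈8,860.0) = $2,029,312.52
Minimum at tier 2: $2,029,312.52

$2,029,312.52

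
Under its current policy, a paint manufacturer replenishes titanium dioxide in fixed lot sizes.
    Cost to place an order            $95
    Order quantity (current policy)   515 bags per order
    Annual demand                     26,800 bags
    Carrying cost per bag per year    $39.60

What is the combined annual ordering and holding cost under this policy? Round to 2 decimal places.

Annual ordering cost = (D/Q)·S = (26,800/515) × 95 = $4,943.69
Annual holding cost  = (Q/2)·H = (515/2) × 39.6 = $10,197.00
Total = $4,943.69 + $10,197.00 = $15,140.69

$15,140.69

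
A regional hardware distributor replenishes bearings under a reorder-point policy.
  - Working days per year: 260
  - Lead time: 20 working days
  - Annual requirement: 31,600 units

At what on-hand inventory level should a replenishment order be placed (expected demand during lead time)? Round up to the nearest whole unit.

2,431 units

Daily demand d = 31,600 / 260 = 121.538 units/day
Demand during lead time = 121.538 × 20 = 2,430.77
Reorder point = 2,430.77 → round up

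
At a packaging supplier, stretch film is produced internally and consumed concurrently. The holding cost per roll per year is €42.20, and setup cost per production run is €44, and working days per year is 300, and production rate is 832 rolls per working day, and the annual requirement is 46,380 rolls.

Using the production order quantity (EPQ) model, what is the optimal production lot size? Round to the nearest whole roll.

345 rolls

Daily demand d = 46,380/300 = 154.600; p = 832; 1 − d/p = 0.81418
EPQ = √(2DS / (H(1 − d/p)))
    = √(2 × 46,380 × 44 / (42.2 × 0.81418)) ≈ 344.66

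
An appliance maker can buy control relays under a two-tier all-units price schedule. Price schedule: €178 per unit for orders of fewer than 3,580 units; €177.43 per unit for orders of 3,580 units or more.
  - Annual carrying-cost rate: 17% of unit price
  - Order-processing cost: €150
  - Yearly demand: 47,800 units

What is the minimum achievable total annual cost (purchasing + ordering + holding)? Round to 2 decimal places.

H₁ = 17%×€178 = €30.2600;  H₂ = 17%×€177.43 = €30.1631
EOQ₁ = √(2×47,800×150/30.2600) = 688.40  (< 3,580, feasible at tier 1)
EOQ₂ = √(2×47,800×150/30.1631) = 689.50  (< 3,580 → use Q = 3,580 at tier-2 price)
TC(tier 1 (EOQ₁), Q≈688.4) = €8,529,230.95
TC(tier 2, Q≈3,580.0) = €8,537,148.74
Minimum at tier 1 (EOQ₁): €8,529,230.95

€8,529,230.95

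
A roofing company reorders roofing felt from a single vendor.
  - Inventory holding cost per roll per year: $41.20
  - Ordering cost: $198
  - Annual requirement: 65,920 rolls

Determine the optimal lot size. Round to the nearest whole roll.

EOQ = √(2DS/H) = √(2 × 65,920 × 198 / 41.2)
    = √(633,600.00) ≈ 795.99

796 rolls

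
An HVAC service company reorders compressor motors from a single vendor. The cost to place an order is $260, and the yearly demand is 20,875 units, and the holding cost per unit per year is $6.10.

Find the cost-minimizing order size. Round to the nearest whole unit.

1,334 units

Q* = √(2·D·S / H) = √(2·20,875·260 / 6.1) = √1,779,508.2 ≈ 1,333.98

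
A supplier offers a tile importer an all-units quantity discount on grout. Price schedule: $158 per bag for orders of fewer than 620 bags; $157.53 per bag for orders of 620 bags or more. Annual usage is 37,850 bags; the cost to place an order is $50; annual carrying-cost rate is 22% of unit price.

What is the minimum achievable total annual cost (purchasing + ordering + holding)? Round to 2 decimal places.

$5,976,306.47

H₁ = 22%×$158 = $34.7600;  H₂ = 22%×$157.53 = $34.6566
EOQ₁ = √(2×37,850×50/34.7600) = 329.98  (< 620, feasible at tier 1)
EOQ₂ = √(2×37,850×50/34.6566) = 330.48  (< 620 → use Q = 620 at tier-2 price)
TC(tier 1 (EOQ₁), Q≈330.0) = $5,991,770.25
TC(tier 2, Q≈620.0) = $5,976,306.47
Minimum at tier 2: $5,976,306.47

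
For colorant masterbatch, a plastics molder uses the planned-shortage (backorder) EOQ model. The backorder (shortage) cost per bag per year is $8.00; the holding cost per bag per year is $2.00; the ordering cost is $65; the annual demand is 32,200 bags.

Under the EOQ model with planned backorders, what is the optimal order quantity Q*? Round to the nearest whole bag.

Q* = √(2DS/H) · √((H + b)/b)
   = √(2 × 32,200 × 65 / 2) · √((2 + 8) / 8)
   = 1,446.720 × 1.1180 ≈ 1,617.48

1,617 bags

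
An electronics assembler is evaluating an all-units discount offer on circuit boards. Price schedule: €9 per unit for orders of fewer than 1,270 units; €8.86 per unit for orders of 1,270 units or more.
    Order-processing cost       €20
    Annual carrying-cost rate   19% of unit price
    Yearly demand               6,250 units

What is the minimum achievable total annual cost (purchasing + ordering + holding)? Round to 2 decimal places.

€56,542.38

H₁ = 19%×€9 = €1.7100;  H₂ = 19%×€8.86 = €1.6834
EOQ₁ = √(2×6,250×20/1.7100) = 382.36  (< 1,270, feasible at tier 1)
EOQ₂ = √(2×6,250×20/1.6834) = 385.37  (< 1,270 → use Q = 1,270 at tier-2 price)
TC(tier 1 (EOQ₁), Q≈382.4) = €56,903.83
TC(tier 2, Q≈1,270.0) = €56,542.38
Minimum at tier 2: €56,542.38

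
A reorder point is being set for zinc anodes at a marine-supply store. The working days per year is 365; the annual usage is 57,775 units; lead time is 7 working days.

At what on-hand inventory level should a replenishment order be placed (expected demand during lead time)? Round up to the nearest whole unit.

1,109 units

Daily demand d = 57,775 / 365 = 158.288 units/day
Demand during lead time = 158.288 × 7 = 1,108.01
Reorder point = 1,108.01 → round up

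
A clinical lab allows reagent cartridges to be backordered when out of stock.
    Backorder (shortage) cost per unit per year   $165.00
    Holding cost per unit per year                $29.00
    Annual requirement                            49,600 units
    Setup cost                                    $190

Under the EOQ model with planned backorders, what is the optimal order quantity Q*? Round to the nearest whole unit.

874 units

Basic EOQ = √(2·49,600·190/29) = 806.183
Backorder adjustment √((H+b)/b) = √((29+165)/165) = 1.0843
Q* = 806.183 × 1.0843 ≈ 874.16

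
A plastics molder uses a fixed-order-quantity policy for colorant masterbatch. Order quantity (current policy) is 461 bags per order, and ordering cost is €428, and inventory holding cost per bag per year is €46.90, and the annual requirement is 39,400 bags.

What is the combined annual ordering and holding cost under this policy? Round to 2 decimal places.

Orders/yr = 39,400/461 = 85.466; ordering cost = 85.466 × €428 = €36,579.61
Average inventory = 461/2 = 230.5; holding cost = 230.5 × €46.9 = €10,810.45
Total = €36,579.61 + €10,810.45 = €47,390.06

€47,390.06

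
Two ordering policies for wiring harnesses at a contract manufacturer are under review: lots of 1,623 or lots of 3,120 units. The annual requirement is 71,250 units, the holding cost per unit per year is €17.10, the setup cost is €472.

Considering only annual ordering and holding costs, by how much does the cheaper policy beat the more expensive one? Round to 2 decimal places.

€2,857.31

For each Q, cost = (D/Q)·S + (Q/2)·H.
TC(1,623) = (71,250/1,623)×472 + (1,623/2)×17.1 = €34,597.54
TC(3,120) = (71,250/3,120)×472 + (3,120/2)×17.1 = €37,454.85
|ΔTC| = |€34,597.54 − €37,454.85| = €2,857.31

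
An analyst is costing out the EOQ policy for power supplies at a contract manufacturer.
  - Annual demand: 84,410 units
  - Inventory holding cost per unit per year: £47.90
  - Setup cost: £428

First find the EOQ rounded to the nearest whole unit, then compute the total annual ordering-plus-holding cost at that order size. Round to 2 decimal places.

2DS/H = 2·84,410·428/47.9 = 1,508,454.28
EOQ = √1,508,454.28 ≈ 1,228.19 → Q = 1,228 units
Ordering: D/Q × S = 84,410/1,228 × £428 = £29,419.77
Holding:  Q/2 × H = 1,228/2 × £47.9 = £29,410.60
Total = £29,419.77 + £29,410.60 = £58,830.37

£58,830.37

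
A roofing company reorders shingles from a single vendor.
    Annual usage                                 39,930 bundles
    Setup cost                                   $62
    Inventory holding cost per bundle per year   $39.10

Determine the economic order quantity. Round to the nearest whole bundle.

356 bundles

2DS/H = 2·39,930·62/39.1 = 126,632.23
EOQ = √126,632.23 ≈ 355.85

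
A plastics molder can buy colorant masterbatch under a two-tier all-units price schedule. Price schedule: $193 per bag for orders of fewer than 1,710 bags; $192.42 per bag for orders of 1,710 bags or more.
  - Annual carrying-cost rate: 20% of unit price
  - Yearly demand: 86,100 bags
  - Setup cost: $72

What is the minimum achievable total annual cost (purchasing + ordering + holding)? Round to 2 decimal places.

$16,603,891.08

H₁ = 20%×$193 = $38.6000;  H₂ = 20%×$192.42 = $38.4840
EOQ₁ = √(2×86,100×72/38.6000) = 566.75  (< 1,710, feasible at tier 1)
EOQ₂ = √(2×86,100×72/38.4840) = 567.60  (< 1,710 → use Q = 1,710 at tier-2 price)
TC(tier 1 (EOQ₁), Q≈566.7) = $16,639,176.43
TC(tier 2, Q≈1,710.0) = $16,603,891.08
Minimum at tier 2: $16,603,891.08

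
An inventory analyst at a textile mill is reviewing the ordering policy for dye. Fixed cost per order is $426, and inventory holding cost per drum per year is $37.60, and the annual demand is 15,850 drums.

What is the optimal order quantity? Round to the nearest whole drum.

599 drums

2DS/H = 2·15,850·426/37.6 = 359,154.26
EOQ = √359,154.26 ≈ 599.29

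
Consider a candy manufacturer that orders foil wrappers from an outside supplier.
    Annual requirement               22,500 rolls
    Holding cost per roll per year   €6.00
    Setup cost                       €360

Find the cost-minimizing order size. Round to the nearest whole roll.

1,643 rolls

EOQ = √(2DS/H) = √(2 × 22,500 × 360 / 6)
    = √(2,700,000.00) ≈ 1,643.17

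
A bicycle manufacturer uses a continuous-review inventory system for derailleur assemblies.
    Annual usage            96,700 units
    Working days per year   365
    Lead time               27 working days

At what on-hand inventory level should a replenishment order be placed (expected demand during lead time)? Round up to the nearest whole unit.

Daily demand d = 96,700 / 365 = 264.932 units/day
Demand during lead time = 264.932 × 27 = 7,153.15
Reorder point = 7,153.15 → round up

7,154 units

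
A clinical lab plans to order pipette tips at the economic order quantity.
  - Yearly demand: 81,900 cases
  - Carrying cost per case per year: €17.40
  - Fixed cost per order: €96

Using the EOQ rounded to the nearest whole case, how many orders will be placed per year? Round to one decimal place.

Optimal lot size Q* = (2 × 81,900 × €96 / €17.4)^½ ≈ 950.64 → Q = 951
N = D/Q = 81,900/951 ≈ 86.120 orders/yr

86.1 orders per year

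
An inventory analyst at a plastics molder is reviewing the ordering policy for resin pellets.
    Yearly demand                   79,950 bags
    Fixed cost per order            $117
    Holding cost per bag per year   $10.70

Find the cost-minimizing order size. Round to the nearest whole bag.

1,322 bags

Optimal lot size Q* = (2 × 79,950 × $117 / $10.7)^½ ≈ 1,322.29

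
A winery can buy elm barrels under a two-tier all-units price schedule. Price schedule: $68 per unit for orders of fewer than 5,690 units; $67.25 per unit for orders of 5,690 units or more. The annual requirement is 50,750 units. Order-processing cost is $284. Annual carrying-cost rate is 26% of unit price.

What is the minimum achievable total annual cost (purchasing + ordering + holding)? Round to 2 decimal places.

$3,465,215.37

H₁ = 26%×$68 = $17.6800;  H₂ = 26%×$67.25 = $17.4850
EOQ₁ = √(2×50,750×284/17.6800) = 1,276.88  (< 5,690, feasible at tier 1)
EOQ₂ = √(2×50,750×284/17.4850) = 1,283.98  (< 5,690 → use Q = 5,690 at tier-2 price)
TC(tier 1 (EOQ₁), Q≈1,276.9) = $3,473,575.29
TC(tier 2, Q≈5,690.0) = $3,465,215.37
Minimum at tier 2: $3,465,215.37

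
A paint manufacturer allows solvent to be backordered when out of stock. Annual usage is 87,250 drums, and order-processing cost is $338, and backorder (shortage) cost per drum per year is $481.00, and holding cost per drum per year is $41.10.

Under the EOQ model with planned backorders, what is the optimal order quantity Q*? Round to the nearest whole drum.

Basic EOQ = √(2·87,250·338/41.1) = 1,197.940
Backorder adjustment √((H+b)/b) = √((41.1+481)/481) = 1.0418
Q* = 1,197.940 × 1.0418 ≈ 1,248.07

1,248 drums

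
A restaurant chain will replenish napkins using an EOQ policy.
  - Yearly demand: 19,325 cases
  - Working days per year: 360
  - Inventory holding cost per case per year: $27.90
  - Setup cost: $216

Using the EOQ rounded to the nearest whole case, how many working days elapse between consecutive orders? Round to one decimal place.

2DS/H = 2·19,325·216/27.9 = 299,225.81
EOQ = √299,225.81 ≈ 547.02 → Q = 547 cases
Days between orders = 360 / (D/Q) = 360 / 35.329 ≈ 10.190

10.2 days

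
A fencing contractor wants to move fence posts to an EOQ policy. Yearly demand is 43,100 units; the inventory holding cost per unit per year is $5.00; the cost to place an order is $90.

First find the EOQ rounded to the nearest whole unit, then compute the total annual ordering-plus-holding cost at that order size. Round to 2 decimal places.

$6,228.16

Optimal lot size Q* = (2 × 43,100 × $90 / $5)^½ ≈ 1,245.63 → Q = 1,246 units
Annual ordering cost = (D/Q)·S = (43,100/1,246) × 90 = $3,113.16
Annual holding cost  = (Q/2)·H = (1,246/2) × 5 = $3,115.00
Total = $3,113.16 + $3,115.00 = $6,228.16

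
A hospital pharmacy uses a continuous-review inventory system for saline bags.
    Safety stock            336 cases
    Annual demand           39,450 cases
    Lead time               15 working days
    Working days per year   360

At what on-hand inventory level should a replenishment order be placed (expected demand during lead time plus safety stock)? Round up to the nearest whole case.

Daily demand d = 39,450 / 360 = 109.583 cases/day
Demand during lead time = 109.583 × 15 = 1,643.75
Reorder point = 1,643.75 + 336 = 1,979.75 → round up

1,980 cases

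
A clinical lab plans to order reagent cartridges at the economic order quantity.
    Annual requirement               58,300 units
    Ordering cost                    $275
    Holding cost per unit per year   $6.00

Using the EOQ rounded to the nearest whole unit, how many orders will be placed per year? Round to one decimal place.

25.2 orders per year

2DS/H = 2·58,300·275/6 = 5,344,166.67
EOQ = √5,344,166.67 ≈ 2,311.75 → Q = 2,312
Orders per year = D/Q = 58,300 / 2,312 = 25.216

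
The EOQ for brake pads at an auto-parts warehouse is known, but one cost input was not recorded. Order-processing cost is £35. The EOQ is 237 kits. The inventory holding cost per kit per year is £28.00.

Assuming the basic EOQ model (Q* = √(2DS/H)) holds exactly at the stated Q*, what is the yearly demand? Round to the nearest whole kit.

22,468 kits per year

Since Q* = (2DS/H)^½, squaring gives Q*²·H = 2DS.
D = Q²H / (2S) = 237² × 28 / (2 × 35) = 22,467.60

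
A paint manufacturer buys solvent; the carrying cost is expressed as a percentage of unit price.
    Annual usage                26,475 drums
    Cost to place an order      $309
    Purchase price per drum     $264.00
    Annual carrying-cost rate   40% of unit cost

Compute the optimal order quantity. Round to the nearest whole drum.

Holding cost per drum per year: H = 40% × $264 = $105.6000
Q* = √(2·D·S / H) = √(2·26,475·309 / 105.6) = √154,938.9 ≈ 393.62

394 drums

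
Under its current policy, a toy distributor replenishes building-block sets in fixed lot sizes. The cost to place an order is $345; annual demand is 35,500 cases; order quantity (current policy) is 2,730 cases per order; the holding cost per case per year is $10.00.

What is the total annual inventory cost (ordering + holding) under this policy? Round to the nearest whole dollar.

$18,136

Ordering: D/Q × S = 35,500/2,730 × $345 = $4,486.26
Holding:  Q/2 × H = 2,730/2 × $10 = $13,650.00
Total = $4,486.26 + $13,650.00 = $18,136.26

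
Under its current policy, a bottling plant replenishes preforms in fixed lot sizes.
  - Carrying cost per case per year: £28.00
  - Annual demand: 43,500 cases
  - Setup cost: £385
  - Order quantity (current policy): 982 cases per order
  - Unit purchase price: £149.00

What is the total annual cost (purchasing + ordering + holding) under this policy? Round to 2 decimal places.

Ordering: D/Q × S = 43,500/982 × £385 = £17,054.48
Holding:  Q/2 × H = 982/2 × £28 = £13,748.00
Purchase cost = D·C = 43,500 × 149 = £6,481,500.00
Total = £17,054.48 + £13,748.00 + £6,481,500.00 = £6,512,302.48

£6,512,302.48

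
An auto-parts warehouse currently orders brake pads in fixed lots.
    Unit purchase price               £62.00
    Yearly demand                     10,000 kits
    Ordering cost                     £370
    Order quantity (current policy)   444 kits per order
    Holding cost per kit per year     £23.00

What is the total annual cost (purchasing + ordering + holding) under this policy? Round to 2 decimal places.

£633,439.33

Orders/yr = 10,000/444 = 22.523; ordering cost = 22.523 × £370 = £8,333.33
Average inventory = 444/2 = 222; holding cost = 222 × £23 = £5,106.00
Purchase cost = D·C = 10,000 × 62 = £620,000.00
Total = £8,333.33 + £5,106.00 + £620,000.00 = £633,439.33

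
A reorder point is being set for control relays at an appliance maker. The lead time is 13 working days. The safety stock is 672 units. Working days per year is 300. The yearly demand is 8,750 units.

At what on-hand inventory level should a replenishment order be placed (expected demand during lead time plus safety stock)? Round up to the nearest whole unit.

Daily demand d = 8,750 / 300 = 29.167 units/day
Demand during lead time = 29.167 × 13 = 379.17
Reorder point = 379.17 + 672 = 1,051.17 → round up

1,052 units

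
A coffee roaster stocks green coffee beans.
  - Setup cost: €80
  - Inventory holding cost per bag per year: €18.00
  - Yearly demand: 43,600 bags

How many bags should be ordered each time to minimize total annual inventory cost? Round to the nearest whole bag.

623 bags

EOQ = √(2DS/H) = √(2 × 43,600 × 80 / 18)
    = √(387,555.56) ≈ 622.54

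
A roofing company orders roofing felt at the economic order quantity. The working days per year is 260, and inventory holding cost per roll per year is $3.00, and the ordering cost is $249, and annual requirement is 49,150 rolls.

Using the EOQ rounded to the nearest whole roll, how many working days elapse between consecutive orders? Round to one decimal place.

15.1 days

2DS/H = 2·49,150·249/3 = 8,158,900.00
EOQ = √8,158,900.00 ≈ 2,856.38 → Q = 2,856 rolls
T = Q/D × 260 days = 2,856/49,150 × 260 = 15.108 days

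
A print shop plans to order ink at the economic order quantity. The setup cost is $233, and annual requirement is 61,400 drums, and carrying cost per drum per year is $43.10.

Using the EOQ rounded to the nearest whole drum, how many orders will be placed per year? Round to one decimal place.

75.3 orders per year

Q* = √(2·D·S / H) = √(2·61,400·233 / 43.1) = √663,860.8 ≈ 814.78 → Q = 815
N = D/Q = 61,400/815 ≈ 75.337 orders/yr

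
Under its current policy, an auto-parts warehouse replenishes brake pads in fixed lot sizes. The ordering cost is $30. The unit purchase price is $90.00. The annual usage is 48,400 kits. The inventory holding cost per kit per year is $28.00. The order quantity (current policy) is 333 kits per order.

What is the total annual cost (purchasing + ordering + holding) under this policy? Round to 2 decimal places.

Ordering: D/Q × S = 48,400/333 × $30 = $4,360.36
Holding:  Q/2 × H = 333/2 × $28 = $4,662.00
Purchase cost = D·C = 48,400 × 90 = $4,356,000.00
Total = $4,360.36 + $4,662.00 + $4,356,000.00 = $4,365,022.36

$4,365,022.36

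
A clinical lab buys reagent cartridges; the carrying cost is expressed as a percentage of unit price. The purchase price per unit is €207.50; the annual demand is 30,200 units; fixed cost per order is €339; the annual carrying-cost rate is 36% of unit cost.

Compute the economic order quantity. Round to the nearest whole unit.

524 units

H = i·C = 0.36 × €207.5 = €74.7000 per unit-year
Optimal lot size Q* = (2 × 30,200 × €339 / €74.7)^½ ≈ 523.55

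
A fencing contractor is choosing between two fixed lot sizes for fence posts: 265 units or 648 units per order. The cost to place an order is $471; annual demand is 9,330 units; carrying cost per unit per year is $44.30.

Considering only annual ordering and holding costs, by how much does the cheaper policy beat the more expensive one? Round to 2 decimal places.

Annual cost at Q: ordering D·S/Q plus holding Q·H/2.
TC(265) = (9,330/265)×471 + (265/2)×44.3 = $22,452.50
TC(648) = (9,330/648)×471 + (648/2)×44.3 = $21,134.73
Lots of 648 are cheaper by $1,317.78.

$1,317.78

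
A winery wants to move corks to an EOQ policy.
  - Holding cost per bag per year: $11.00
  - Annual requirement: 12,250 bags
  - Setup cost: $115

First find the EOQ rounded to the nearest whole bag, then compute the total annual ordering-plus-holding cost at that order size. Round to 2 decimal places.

Q* = √(2·D·S / H) = √(2·12,250·115 / 11) = √256,136.4 ≈ 506.10 → Q = 506 bags
Annual ordering cost = (D/Q)·S = (12,250/506) × 115 = $2,784.09
Annual holding cost  = (Q/2)·H = (506/2) × 11 = $2,783.00
Total = $2,784.09 + $2,783.00 = $5,567.09

$5,567.09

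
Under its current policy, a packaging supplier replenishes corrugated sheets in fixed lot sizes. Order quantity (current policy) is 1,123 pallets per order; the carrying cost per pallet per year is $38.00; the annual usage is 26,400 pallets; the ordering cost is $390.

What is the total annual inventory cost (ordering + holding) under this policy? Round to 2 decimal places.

Annual ordering cost = (D/Q)·S = (26,400/1,123) × 390 = $9,168.30
Annual holding cost  = (Q/2)·H = (1,123/2) × 38 = $21,337.00
Total = $9,168.30 + $21,337.00 = $30,505.30

$30,505.30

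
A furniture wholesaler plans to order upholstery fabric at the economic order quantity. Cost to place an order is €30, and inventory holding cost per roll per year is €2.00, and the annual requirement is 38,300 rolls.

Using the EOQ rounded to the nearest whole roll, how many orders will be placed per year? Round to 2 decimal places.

35.73 orders per year

Optimal lot size Q* = (2 × 38,300 × €30 / €2)^½ ≈ 1,071.91 → Q = 1,072
Orders per year = D/Q = 38,300 / 1,072 = 35.728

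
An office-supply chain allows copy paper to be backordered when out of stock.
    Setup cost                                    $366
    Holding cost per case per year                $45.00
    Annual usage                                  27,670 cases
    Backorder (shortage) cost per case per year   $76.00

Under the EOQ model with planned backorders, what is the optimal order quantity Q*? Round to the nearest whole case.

Basic EOQ = √(2·27,670·366/45) = 670.894
Backorder adjustment √((H+b)/b) = √((45+76)/76) = 1.2618
Q* = 670.894 × 1.2618 ≈ 846.52

847 cases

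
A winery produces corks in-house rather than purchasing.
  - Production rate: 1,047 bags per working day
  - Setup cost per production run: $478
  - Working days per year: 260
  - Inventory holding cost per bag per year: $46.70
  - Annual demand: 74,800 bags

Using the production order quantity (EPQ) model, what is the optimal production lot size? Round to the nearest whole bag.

d = 74,800/260 = 287.6923 bags/day;  effective holding cost H(1 − d/p) = 46.7·(1 − 287.6923/1047) = 33.86788
Q* = √(2DS / H_eff) = √(2·74,800·478 / 33.86788) ≈ 1,453.07

1,453 bags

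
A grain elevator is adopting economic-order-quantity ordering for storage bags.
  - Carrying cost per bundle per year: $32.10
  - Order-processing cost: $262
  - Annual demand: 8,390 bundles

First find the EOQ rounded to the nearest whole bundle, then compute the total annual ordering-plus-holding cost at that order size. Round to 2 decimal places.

$11,879.53

Q* = √(2·D·S / H) = √(2·8,390·262 / 32.1) = √136,958.3 ≈ 370.08 → Q = 370 bundles
Orders/yr = 8,390/370 = 22.676; ordering cost = 22.676 × $262 = $5,941.03
Average inventory = 370/2 = 185; holding cost = 185 × $32.1 = $5,938.50
Total = $5,941.03 + $5,938.50 = $11,879.53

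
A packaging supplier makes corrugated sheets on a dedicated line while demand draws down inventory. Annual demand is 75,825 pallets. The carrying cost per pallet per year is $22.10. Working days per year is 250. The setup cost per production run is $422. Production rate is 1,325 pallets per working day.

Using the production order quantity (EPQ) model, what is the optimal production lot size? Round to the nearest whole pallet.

Daily demand d = 75,825/250 = 303.300; p = 1325; 1 − d/p = 0.77109
EPQ = √(2DS / (H(1 − d/p)))
    = √(2 × 75,825 × 422 / (22.1 × 0.77109)) ≈ 1,937.88

1,938 pallets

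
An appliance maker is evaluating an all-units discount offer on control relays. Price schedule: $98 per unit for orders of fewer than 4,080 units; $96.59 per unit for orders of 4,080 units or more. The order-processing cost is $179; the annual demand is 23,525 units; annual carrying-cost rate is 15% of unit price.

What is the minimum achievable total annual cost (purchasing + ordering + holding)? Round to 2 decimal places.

$2,302,868.39

H₁ = 15%×$98 = $14.7000;  H₂ = 15%×$96.59 = $14.4885
EOQ₁ = √(2×23,525×179/14.7000) = 756.92  (< 4,080, feasible at tier 1)
EOQ₂ = √(2×23,525×179/14.4885) = 762.42  (< 4,080 → use Q = 4,080 at tier-2 price)
TC(tier 1 (EOQ₁), Q≈756.9) = $2,316,576.66
TC(tier 2, Q≈4,080.0) = $2,302,868.39
Minimum at tier 2: $2,302,868.39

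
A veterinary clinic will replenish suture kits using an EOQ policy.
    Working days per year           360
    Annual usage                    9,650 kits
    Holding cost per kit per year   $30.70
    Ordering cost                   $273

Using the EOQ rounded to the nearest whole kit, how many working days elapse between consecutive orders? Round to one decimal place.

15.4 days

Q* = √(2·D·S / H) = √(2·9,650·273 / 30.7) = √171,625.4 ≈ 414.28 → Q = 414 kits
Days between orders = 360 / (D/Q) = 360 / 23.309 ≈ 15.445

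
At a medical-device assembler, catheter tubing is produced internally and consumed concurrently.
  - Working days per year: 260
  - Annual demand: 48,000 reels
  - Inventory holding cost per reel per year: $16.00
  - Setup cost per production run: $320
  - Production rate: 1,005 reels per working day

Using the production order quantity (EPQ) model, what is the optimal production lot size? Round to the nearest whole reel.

1,534 reels

Daily demand d = 48,000/260 = 184.615; p = 1005; 1 − d/p = 0.81630
EPQ = √(2DS / (H(1 − d/p)))
    = √(2 × 48,000 × 320 / (16 × 0.81630)) ≈ 1,533.65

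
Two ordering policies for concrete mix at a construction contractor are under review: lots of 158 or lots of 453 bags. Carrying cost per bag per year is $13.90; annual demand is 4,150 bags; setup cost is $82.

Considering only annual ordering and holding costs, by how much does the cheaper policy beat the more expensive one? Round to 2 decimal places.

$647.67

TC(Q) = (D/Q)S + (Q/2)H
TC(158) = (4,150/158)×82 + (158/2)×13.9 = $3,251.90
TC(453) = (4,150/453)×82 + (453/2)×13.9 = $3,899.56
Cheaper: Q = 158.  Difference = $647.67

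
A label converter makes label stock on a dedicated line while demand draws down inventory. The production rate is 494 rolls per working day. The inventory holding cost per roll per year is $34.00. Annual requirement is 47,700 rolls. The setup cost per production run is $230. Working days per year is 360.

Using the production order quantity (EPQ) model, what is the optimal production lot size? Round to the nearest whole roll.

939 rolls

Daily demand d = 47,700/360 = 132.500; p = 494; 1 − d/p = 0.73178
EPQ = √(2DS / (H(1 − d/p)))
    = √(2 × 47,700 × 230 / (34 × 0.73178)) ≈ 939.09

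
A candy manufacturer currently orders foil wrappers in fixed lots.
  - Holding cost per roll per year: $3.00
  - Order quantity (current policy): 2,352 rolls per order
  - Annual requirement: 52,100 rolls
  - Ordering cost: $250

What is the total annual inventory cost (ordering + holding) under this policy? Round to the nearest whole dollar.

$9,066

Orders/yr = 52,100/2,352 = 22.151; ordering cost = 22.151 × $250 = $5,537.84
Average inventory = 2,352/2 = 1176; holding cost = 1176 × $3 = $3,528.00
Total = $5,537.84 + $3,528.00 = $9,065.84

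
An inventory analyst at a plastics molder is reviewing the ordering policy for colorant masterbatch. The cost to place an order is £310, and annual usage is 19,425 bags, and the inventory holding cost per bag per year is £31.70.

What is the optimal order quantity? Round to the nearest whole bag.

616 bags

2DS/H = 2·19,425·310/31.7 = 379,921.14
EOQ = √379,921.14 ≈ 616.38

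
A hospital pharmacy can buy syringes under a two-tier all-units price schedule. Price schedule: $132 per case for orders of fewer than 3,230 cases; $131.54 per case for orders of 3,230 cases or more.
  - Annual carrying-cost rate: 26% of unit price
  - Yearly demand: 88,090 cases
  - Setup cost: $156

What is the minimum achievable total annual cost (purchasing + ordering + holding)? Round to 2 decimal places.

H₁ = 26%×$132 = $34.3200;  H₂ = 26%×$131.54 = $34.2004
EOQ₁ = √(2×88,090×156/34.3200) = 894.88  (< 3,230, feasible at tier 1)
EOQ₂ = √(2×88,090×156/34.2004) = 896.45  (< 3,230 → use Q = 3,230 at tier-2 price)
TC(tier 1 (EOQ₁), Q≈894.9) = $11,658,592.43
TC(tier 2, Q≈3,230.0) = $11,646,846.75
Minimum at tier 2: $11,646,846.75

$11,646,846.75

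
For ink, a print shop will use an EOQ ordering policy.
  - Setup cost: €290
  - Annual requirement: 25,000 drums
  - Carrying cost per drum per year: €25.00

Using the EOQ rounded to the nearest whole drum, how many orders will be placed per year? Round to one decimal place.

32.8 orders per year

2DS/H = 2·25,000·290/25 = 580,000.00
EOQ = √580,000.00 ≈ 761.58 → Q = 762
N = D/Q = 25,000/762 ≈ 32.808 orders/yr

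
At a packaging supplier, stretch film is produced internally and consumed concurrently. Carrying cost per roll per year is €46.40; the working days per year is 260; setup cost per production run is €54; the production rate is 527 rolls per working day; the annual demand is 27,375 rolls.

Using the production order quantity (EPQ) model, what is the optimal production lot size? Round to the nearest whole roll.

d = 27,375/260 = 105.2885 rolls/day;  effective holding cost H(1 − d/p) = 46.4·(1 − 105.2885/527) = 37.12982
Q* = √(2DS / H_eff) = √(2·27,375·54 / 37.12982) ≈ 282.18

282 rolls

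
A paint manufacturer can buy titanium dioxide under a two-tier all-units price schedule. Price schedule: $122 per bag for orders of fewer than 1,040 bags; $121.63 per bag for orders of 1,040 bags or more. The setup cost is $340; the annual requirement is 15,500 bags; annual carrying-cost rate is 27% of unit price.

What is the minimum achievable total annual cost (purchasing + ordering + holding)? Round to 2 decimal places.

H₁ = 27%×$122 = $32.9400;  H₂ = 27%×$121.63 = $32.8401
EOQ₁ = √(2×15,500×340/32.9400) = 565.66  (< 1,040, feasible at tier 1)
EOQ₂ = √(2×15,500×340/32.8401) = 566.52  (< 1,040 → use Q = 1,040 at tier-2 price)
TC(tier 1 (EOQ₁), Q≈565.7) = $1,909,632.97
TC(tier 2, Q≈1,040.0) = $1,907,409.16
Minimum at tier 2: $1,907,409.16

$1,907,409.16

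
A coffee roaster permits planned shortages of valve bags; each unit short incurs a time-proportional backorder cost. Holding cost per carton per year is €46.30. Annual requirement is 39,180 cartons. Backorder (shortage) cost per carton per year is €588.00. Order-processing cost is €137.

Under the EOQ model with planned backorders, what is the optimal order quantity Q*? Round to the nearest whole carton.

Q* = √(2DS/H) · √((H + b)/b)
   = √(2 × 39,180 × 137 / 46.3) · √((46.3 + 588) / 588)
   = 481.523 × 1.0386 ≈ 500.12

500 cartons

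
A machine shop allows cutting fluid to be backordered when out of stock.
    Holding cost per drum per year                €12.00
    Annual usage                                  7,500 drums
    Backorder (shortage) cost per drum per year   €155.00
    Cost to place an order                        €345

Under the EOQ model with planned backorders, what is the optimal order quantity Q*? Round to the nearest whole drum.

Basic EOQ = √(2·7,500·345/12) = 656.696
Backorder adjustment √((H+b)/b) = √((12+155)/155) = 1.0380
Q* = 656.696 × 1.0380 ≈ 681.64

682 drums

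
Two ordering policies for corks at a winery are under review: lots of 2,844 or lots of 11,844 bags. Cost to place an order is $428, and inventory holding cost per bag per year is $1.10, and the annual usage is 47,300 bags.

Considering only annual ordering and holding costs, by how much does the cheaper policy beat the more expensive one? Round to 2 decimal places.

$459.03

TC(Q) = (D/Q)S + (Q/2)H
TC(2,844) = (47,300/2,844)×428 + (2,844/2)×1.1 = $8,682.48
TC(11,844) = (47,300/11,844)×428 + (11,844/2)×1.1 = $8,223.45
Lots of 11,844 are cheaper by $459.03.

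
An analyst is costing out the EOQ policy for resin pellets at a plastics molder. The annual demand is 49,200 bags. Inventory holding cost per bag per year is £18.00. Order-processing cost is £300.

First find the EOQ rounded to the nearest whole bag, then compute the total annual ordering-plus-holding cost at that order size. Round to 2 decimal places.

EOQ = √(2DS/H) = √(2 × 49,200 × 300 / 18)
    = √(1,640,000.00) ≈ 1,280.62 → Q = 1,281 bags
Ordering: D/Q × S = 49,200/1,281 × £300 = £11,522.25
Holding:  Q/2 × H = 1,281/2 × £18 = £11,529.00
Total = £11,522.25 + £11,529.00 = £23,051.25

£23,051.25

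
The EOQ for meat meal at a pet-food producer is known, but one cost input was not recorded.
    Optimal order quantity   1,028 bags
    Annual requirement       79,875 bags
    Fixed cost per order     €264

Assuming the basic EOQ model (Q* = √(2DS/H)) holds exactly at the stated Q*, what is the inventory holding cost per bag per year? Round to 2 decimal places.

EOQ relation: Q² = 2DS/H, so rearrange for the unknown.
H = 2DS / Q² = 2 × 79,875 × 264 / 1,028² = 39.9079

€39.91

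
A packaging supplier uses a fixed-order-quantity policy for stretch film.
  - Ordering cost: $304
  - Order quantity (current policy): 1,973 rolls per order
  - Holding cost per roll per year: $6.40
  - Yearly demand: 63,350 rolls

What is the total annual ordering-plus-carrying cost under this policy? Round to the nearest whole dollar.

Ordering: D/Q × S = 63,350/1,973 × $304 = $9,760.97
Holding:  Q/2 × H = 1,973/2 × $6.4 = $6,313.60
Total = $9,760.97 + $6,313.60 = $16,074.57

$16,075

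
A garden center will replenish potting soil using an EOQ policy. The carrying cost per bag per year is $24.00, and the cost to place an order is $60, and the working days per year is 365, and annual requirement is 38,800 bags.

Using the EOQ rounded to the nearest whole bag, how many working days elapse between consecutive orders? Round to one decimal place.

Optimal lot size Q* = (2 × 38,800 × $60 / $24)^½ ≈ 440.45 → Q = 440 bags
Cycle time = (working days × Q)/D = (365 × 440) / 38,800 = 4.139 days

4.1 days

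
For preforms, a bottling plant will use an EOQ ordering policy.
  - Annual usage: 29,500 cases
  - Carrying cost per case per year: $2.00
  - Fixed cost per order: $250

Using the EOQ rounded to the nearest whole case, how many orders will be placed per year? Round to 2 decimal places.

EOQ = √(2DS/H) = √(2 × 29,500 × 250 / 2)
    = √(7,375,000.00) ≈ 2,715.70 → Q = 2,716
N = D/Q = 29,500/2,716 ≈ 10.862 orders/yr

10.86 orders per year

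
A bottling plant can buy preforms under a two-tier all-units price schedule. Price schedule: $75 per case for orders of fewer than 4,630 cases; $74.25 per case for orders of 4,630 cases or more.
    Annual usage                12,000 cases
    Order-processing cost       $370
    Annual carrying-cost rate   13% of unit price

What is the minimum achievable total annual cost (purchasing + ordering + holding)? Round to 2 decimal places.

$909,304.84

H₁ = 13%×$75 = $9.7500;  H₂ = 13%×$74.25 = $9.6525
EOQ₁ = √(2×12,000×370/9.7500) = 954.34  (< 4,630, feasible at tier 1)
EOQ₂ = √(2×12,000×370/9.6525) = 959.15  (< 4,630 → use Q = 4,630 at tier-2 price)
TC(tier 1 (EOQ₁), Q≈954.3) = $909,304.84
TC(tier 2, Q≈4,630.0) = $914,304.50
Minimum at tier 1 (EOQ₁): $909,304.84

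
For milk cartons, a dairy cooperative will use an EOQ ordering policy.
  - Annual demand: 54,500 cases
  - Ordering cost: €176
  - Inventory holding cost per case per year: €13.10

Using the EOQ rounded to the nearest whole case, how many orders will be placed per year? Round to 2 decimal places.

45.04 orders per year

2DS/H = 2·54,500·176/13.1 = 1,464,427.48
EOQ = √1,464,427.48 ≈ 1,210.14 → Q = 1,210
Orders per year = D/Q = 54,500 / 1,210 = 45.041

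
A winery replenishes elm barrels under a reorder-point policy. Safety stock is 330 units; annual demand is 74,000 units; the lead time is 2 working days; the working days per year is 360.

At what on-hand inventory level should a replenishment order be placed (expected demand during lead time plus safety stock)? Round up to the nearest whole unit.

742 units

Daily demand d = 74,000 / 360 = 205.556 units/day
Demand during lead time = 205.556 × 2 = 411.11
Reorder point = 411.11 + 330 = 741.11 → round up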